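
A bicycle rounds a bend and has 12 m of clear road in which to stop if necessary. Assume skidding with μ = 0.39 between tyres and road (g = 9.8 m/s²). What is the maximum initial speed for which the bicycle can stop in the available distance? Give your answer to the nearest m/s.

a = μg = 0.39 × 9.8 = 3.822 m/s².
v²/(2a) = d ⇒ v = √(2 × 3.822 × 12) = √91.73 = 9.5776 m/s.

Maximum speed ≈ 10 m/s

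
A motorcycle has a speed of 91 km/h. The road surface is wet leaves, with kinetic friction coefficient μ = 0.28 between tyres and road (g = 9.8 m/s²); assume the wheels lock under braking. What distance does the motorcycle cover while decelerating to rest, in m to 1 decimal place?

Braking distance ≈ 116.4 m

91 km/h ÷ 3.6 = 25.2778 m/s.
a = μg = 0.28 × 9.8 = 2.744 m/s².
Braking distance = v²/(2a) = 25.2778² / (2 × 2.744) = 638.967 / 5.488 = 116.430 m.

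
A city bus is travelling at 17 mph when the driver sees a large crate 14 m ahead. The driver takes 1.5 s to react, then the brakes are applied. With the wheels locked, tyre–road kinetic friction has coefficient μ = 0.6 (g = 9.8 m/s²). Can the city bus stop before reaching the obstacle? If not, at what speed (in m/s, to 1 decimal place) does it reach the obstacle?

No — it strikes the obstacle at 5.2 m/s

17 mph × 0.44704 = 7.5997 m/s.
a = μg = 0.6 × 9.8 = 5.880 m/s².
Reaction distance = 7.5997 × 1.5 = 11.400 m.
Braking distance needed to stop: v²/(2a) = 57.755 / 11.760 = 4.911 m, so total needed = 11.400 + 4.911 = 16.311 m > 14 m — it cannot stop.
Distance remaining when braking begins: 14 − 11.400 = 2.600 m.
v² = v₀² − 2a·d = 57.755 − 2 × 5.880 × 2.600 = 27.179 m²/s².
v = √27.179 = 5.213 m/s.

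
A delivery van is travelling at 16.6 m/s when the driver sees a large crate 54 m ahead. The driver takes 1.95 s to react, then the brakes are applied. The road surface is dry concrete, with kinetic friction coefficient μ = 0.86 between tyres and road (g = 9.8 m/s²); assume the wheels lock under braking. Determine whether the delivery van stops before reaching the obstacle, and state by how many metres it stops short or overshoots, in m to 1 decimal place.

a = μg = 0.86 × 9.8 = 8.428 m/s².
Reaction distance = 16.6000 × 1.95 = 32.370 m.
Braking distance = v²/(2a) = 275.560 / 16.856 = 16.348 m.
Total stopping distance = 32.370 + 16.348 = 48.718 m, vs 54 m available — it stops with 54 − 48.718 = 5.282 m to spare.

Yes — it stops 5.3 m short of the obstacle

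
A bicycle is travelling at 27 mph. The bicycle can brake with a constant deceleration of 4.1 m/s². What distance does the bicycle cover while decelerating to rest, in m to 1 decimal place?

Braking distance ≈ 17.8 m

27 mph × 0.44704 = 12.0701 m/s.
Braking distance = v²/(2a) = 12.0701² / (2 × 4.100) = 145.687 / 8.200 = 17.767 m.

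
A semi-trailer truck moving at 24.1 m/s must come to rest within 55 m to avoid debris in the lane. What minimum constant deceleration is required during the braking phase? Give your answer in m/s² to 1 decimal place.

Required deceleration ≈ 5.3 m/s²

v² = 2a·d ⇒ a = v²/(2d) = 24.1000² / (2 × 55.000) = 580.810 / 110.000 = 5.2801 m/s².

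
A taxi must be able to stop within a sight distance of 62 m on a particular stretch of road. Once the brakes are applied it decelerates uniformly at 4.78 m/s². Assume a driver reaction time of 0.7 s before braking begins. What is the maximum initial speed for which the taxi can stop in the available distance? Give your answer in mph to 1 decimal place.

Stopping distance: v·t_r + v²/(2a) = 62 with t_r = 0.7 s and a = 4.780 m/s².
So v² + 6.692 v − 592.72 = 0.
Positive root: v = −a·t_r + √((a·t_r)² + 2a·d) = −3.346 + √(11.196 + 592.72) = 21.2287 m/s.
21.2287 m/s ÷ 0.44704 = 47.487 mph.

Maximum speed ≈ 47.5 mph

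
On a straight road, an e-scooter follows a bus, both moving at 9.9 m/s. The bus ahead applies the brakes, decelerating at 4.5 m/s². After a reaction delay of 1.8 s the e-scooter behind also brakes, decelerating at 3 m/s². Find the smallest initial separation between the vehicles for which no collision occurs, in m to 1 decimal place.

Leader travels v²/(2a_L) = 98.010 / 9.000 = 10.890 m before stopping.
Follower covers v·t_r = 9.9000 × 1.8 = 17.820 m while reacting, then v²/(2a_F) = 98.010 / 6.000 = 16.335 m while braking, for a total of 17.820 + 16.335 = 34.155 m.
Since a_F ≤ a_L and the follower starts braking later, the follower is never slower than the leader, so the closest approach is when both have stopped.
Minimum gap = 34.155 − 10.890 = 23.265 m.

Minimum gap ≈ 23.3 m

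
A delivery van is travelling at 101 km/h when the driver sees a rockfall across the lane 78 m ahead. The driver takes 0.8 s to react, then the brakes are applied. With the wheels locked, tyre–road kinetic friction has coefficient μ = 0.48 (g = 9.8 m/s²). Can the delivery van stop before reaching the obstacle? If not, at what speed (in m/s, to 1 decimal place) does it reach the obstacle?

No — it strikes the obstacle at 16.3 m/s

101 km/h ÷ 3.6 = 28.0556 m/s.
a = μg = 0.48 × 9.8 = 4.704 m/s².
Reaction distance = 28.0556 × 0.8 = 22.444 m.
Braking distance needed to stop: v²/(2a) = 787.117 / 9.408 = 83.665 m, so total needed = 22.444 + 83.665 = 106.109 m > 78 m — it cannot stop.
Distance remaining when braking begins: 78 − 22.444 = 55.556 m.
v² = v₀² − 2a·d = 787.117 − 2 × 4.704 × 55.556 = 264.446 m²/s².
v = √264.446 = 16.262 m/s.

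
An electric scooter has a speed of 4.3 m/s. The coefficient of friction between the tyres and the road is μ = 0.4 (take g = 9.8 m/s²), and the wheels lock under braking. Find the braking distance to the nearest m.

a = μg = 0.4 × 9.8 = 3.920 m/s².
Braking distance = v²/(2a) = 4.3000² / (2 × 3.920) = 18.490 / 7.840 = 2.358 m.

Braking distance ≈ 2 m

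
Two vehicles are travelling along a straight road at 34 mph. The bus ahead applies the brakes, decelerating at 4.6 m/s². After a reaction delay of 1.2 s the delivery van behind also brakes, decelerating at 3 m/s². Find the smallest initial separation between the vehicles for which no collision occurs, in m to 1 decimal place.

Minimum gap ≈ 31.6 m

34 mph × 0.44704 = 15.1994 m/s.
Leader travels v²/(2a_L) = 231.022 / 9.200 = 25.111 m before stopping.
Follower covers v·t_r = 15.1994 × 1.2 = 18.239 m while reacting, then v²/(2a_F) = 231.022 / 6.000 = 38.504 m while braking, for a total of 18.239 + 38.504 = 56.743 m.
Since a_F ≤ a_L and the follower starts braking later, the follower is never slower than the leader, so the closest approach is when both have stopped.
Minimum gap = 56.743 − 25.111 = 31.632 m.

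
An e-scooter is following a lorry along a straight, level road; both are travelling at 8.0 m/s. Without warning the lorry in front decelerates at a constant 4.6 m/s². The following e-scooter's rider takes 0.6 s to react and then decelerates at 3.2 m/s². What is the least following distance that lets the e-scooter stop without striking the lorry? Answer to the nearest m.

Minimum gap ≈ 8 m

Leader travels v²/(2a_L) = 64.000 / 9.200 = 6.957 m before stopping.
Follower covers v·t_r = 8.0000 × 0.6 = 4.800 m while reacting, then v²/(2a_F) = 64.000 / 6.400 = 10.000 m while braking, for a total of 4.800 + 10.000 = 14.800 m.
Since a_F ≤ a_L and the follower starts braking later, the follower is never slower than the leader, so the closest approach is when both have stopped.
Minimum gap = 14.800 − 6.957 = 7.843 m.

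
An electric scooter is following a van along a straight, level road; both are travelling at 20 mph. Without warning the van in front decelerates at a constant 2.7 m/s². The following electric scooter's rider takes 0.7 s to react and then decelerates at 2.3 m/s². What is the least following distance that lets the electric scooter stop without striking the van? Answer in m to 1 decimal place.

Minimum gap ≈ 8.8 m

20 mph × 0.44704 = 8.9408 m/s.
Leader travels v²/(2a_L) = 79.938 / 5.400 = 14.803 m before stopping.
Follower covers v·t_r = 8.9408 × 0.7 = 6.259 m while reacting, then v²/(2a_F) = 79.938 / 4.600 = 17.378 m while braking, for a total of 6.259 + 17.378 = 23.637 m.
Since a_F ≤ a_L and the follower starts braking later, the follower is never slower than the leader, so the closest approach is when both have stopped.
Minimum gap = 23.637 − 14.803 = 8.834 m.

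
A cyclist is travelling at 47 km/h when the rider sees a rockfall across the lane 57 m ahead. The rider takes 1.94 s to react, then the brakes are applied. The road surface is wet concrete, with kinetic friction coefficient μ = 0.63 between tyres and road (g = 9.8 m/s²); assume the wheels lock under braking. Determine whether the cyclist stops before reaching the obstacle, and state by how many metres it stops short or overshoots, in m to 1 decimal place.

Yes — it stops 17.9 m short of the obstacle

47 km/h ÷ 3.6 = 13.0556 m/s.
a = μg = 0.63 × 9.8 = 6.174 m/s².
Reaction distance = 13.0556 × 1.94 = 25.328 m.
Braking distance = v²/(2a) = 170.449 / 12.348 = 13.804 m.
Total stopping distance = 25.328 + 13.804 = 39.132 m, vs 57 m available — it stops with 57 − 39.132 = 17.868 m to spare.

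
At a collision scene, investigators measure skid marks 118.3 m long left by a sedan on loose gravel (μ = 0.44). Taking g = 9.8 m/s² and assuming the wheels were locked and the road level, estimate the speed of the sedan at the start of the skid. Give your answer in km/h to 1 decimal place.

Initial speed ≈ 115.0 km/h

Deceleration a = μg = 0.44 × 9.8 = 4.312 m/s².
v = √(2a·d) = √(2 × 4.312 × 118.3) = √1020.219 = 31.9409 m/s.
= 31.9409 × 3.6 = 114.987 km/h.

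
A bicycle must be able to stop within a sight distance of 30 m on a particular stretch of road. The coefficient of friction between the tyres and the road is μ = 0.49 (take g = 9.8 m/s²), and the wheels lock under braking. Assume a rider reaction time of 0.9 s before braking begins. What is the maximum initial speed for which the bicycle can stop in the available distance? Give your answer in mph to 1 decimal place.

Maximum speed ≈ 29.5 mph

a = μg = 0.49 × 9.8 = 4.802 m/s².
Stopping distance: v·t_r + v²/(2a) = 30 with t_r = 0.9 s and a = 4.802 m/s².
So v² + 8.644 v − 288.12 = 0.
Positive root: v = −a·t_r + √((a·t_r)² + 2a·d) = −4.322 + √(18.680 + 288.12) = 13.1937 m/s.
13.1937 m/s ÷ 0.44704 = 29.513 mph.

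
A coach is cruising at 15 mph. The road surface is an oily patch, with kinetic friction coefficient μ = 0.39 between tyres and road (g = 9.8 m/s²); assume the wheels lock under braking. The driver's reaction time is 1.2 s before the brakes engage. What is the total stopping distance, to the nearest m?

15 mph × 0.44704 = 6.7056 m/s.
a = μg = 0.39 × 9.8 = 3.822 m/s².
Reaction distance = v·t_r = 6.7056 × 1.2 = 8.047 m.
Braking distance = v²/(2a) = 6.7056² / (2 × 3.822) = 44.965 / 7.644 = 5.882 m.
Total = 8.047 + 5.882 = 13.929 m.

Total stopping distance ≈ 14 m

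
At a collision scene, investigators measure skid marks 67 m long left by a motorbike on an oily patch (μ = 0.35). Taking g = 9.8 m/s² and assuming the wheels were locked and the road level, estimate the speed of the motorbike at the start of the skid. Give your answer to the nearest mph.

Deceleration a = μg = 0.35 × 9.8 = 3.430 m/s².
v = √(2a·d) = √(2 × 3.430 × 67) = √459.620 = 21.4387 m/s.
= 21.4387 ÷ 0.44704 = 47.957 mph.

Initial speed ≈ 48 mph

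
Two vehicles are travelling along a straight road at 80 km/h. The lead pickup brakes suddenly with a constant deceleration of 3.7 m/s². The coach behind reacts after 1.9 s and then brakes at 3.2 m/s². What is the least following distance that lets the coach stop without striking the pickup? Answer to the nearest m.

80 km/h ÷ 3.6 = 22.2222 m/s.
Leader travels v²/(2a_L) = 493.826 / 7.400 = 66.733 m before stopping.
Follower covers v·t_r = 22.2222 × 1.9 = 42.222 m while reacting, then v²/(2a_F) = 493.826 / 6.400 = 77.160 m while braking, for a total of 42.222 + 77.160 = 119.382 m.
Since a_F ≤ a_L and the follower starts braking later, the follower is never slower than the leader, so the closest approach is when both have stopped.
Minimum gap = 119.382 − 66.733 = 52.649 m.

Minimum gap ≈ 53 m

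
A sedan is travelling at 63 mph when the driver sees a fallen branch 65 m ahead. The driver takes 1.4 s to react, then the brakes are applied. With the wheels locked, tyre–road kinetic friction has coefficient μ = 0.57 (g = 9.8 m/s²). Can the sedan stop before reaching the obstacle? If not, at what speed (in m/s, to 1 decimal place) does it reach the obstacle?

No — it strikes the obstacle at 22.5 m/s

63 mph × 0.44704 = 28.1635 m/s.
a = μg = 0.57 × 9.8 = 5.586 m/s².
Reaction distance = 28.1635 × 1.4 = 39.429 m.
Braking distance needed to stop: v²/(2a) = 793.183 / 11.172 = 70.997 m, so total needed = 39.429 + 70.997 = 110.426 m > 65 m — it cannot stop.
Distance remaining when braking begins: 65 − 39.429 = 25.571 m.
v² = v₀² − 2a·d = 793.183 − 2 × 5.586 × 25.571 = 507.504 m²/s².
v = √507.504 = 22.528 m/s.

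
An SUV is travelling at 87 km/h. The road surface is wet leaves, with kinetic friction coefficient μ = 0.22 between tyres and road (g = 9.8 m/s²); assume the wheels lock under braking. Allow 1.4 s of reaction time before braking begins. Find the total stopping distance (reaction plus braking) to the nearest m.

87 km/h ÷ 3.6 = 24.1667 m/s.
a = μg = 0.22 × 9.8 = 2.156 m/s².
Reaction distance = v·t_r = 24.1667 × 1.4 = 33.833 m.
Braking distance = v²/(2a) = 24.1667² / (2 × 2.156) = 584.029 / 4.312 = 135.443 m.
Total = 33.833 + 135.443 = 169.276 m.

Total stopping distance ≈ 169 m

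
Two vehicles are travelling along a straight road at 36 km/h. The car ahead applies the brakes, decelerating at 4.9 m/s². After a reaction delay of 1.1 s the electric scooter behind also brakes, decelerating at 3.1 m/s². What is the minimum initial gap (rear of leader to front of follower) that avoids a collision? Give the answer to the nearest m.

36 km/h ÷ 3.6 = 10.0000 m/s.
Leader travels v²/(2a_L) = 100.000 / 9.800 = 10.204 m before stopping.
Follower covers v·t_r = 10.0000 × 1.1 = 11.000 m while reacting, then v²/(2a_F) = 100.000 / 6.200 = 16.129 m while braking, for a total of 11.000 + 16.129 = 27.129 m.
Since a_F ≤ a_L and the follower starts braking later, the follower is never slower than the leader, so the closest approach is when both have stopped.
Minimum gap = 27.129 − 10.204 = 16.925 m.

Minimum gap ≈ 17 m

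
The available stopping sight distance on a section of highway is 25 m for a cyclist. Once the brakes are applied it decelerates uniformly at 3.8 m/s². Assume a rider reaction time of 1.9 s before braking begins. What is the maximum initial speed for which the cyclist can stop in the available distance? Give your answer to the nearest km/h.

Stopping distance: v·t_r + v²/(2a) = 25 with t_r = 1.9 s and a = 3.800 m/s².
So v² + 14.440 v − 190.00 = 0.
Positive root: v = −a·t_r + √((a·t_r)² + 2a·d) = −7.220 + √(52.128 + 190.00) = 8.3405 m/s.
8.3405 m/s × 3.6 = 30.026 km/h.

Maximum speed ≈ 30 km/h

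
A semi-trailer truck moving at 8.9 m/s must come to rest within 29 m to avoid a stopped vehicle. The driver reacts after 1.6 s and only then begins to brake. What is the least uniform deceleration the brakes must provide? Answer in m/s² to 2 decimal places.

Required deceleration ≈ 2.68 m/s²

Distance covered during reaction = 8.9000 × 1.6 = 14.240 m.
Distance available for braking: 29 − 14.240 = 14.760 m.
v² = 2a·d ⇒ a = v²/(2d) = 8.9000² / (2 × 14.760) = 79.210 / 29.520 = 2.6833 m/s².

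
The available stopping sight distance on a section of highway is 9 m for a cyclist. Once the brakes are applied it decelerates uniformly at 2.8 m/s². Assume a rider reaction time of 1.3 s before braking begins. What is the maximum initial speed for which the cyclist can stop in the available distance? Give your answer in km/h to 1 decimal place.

Stopping distance: v·t_r + v²/(2a) = 9 with t_r = 1.3 s and a = 2.800 m/s².
So v² + 7.280 v − 50.40 = 0.
Positive root: v = −a·t_r + √((a·t_r)² + 2a·d) = −3.640 + √(13.250 + 50.40) = 4.3381 m/s.
4.3381 m/s × 3.6 = 15.617 km/h.

Maximum speed ≈ 15.6 km/h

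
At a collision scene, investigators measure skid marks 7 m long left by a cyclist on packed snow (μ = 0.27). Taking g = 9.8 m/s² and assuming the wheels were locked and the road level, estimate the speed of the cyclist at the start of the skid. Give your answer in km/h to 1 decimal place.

Deceleration a = μg = 0.27 × 9.8 = 2.646 m/s².
v = √(2a·d) = √(2 × 2.646 × 7) = √37.044 = 6.0864 m/s.
= 6.0864 × 3.6 = 21.911 km/h.

Initial speed ≈ 21.9 km/h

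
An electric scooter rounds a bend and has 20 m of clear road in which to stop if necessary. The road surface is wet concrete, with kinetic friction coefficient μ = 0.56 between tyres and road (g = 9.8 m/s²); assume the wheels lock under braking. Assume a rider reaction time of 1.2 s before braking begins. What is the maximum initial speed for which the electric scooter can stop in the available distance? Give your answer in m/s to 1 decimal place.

a = μg = 0.56 × 9.8 = 5.488 m/s².
Stopping distance: v·t_r + v²/(2a) = 20 with t_r = 1.2 s and a = 5.488 m/s².
So v² + 13.171 v − 219.52 = 0.
Positive root: v = −a·t_r + √((a·t_r)² + 2a·d) = −6.586 + √(43.375 + 219.52) = 9.6280 m/s.

Maximum speed ≈ 9.6 m/s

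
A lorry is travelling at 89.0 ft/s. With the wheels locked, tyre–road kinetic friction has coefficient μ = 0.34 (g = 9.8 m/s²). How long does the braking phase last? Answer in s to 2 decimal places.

Braking time ≈ 8.14 s

89 ft/s × 0.3048 = 27.1272 m/s.
a = μg = 0.34 × 9.8 = 3.332 m/s².
Braking time = v/a = 27.1272 / 3.332 = 8.141 s.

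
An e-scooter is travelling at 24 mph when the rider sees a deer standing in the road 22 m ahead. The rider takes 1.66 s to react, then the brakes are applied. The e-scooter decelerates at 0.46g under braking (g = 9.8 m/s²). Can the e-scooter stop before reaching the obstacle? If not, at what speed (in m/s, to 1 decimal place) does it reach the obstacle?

24 mph × 0.44704 = 10.7290 m/s.
a = 0.46 × 9.8 = 4.508 m/s².
Reaction distance = 10.7290 × 1.66 = 17.810 m.
Braking distance needed to stop: v²/(2a) = 115.111 / 9.016 = 12.767 m, so total needed = 17.810 + 12.767 = 30.577 m > 22 m — it cannot stop.
Distance remaining when braking begins: 22 − 17.810 = 4.190 m.
v² = v₀² − 2a·d = 115.111 − 2 × 4.508 × 4.190 = 77.334 m²/s².
v = √77.334 = 8.794 m/s.

No — it strikes the obstacle at 8.8 m/s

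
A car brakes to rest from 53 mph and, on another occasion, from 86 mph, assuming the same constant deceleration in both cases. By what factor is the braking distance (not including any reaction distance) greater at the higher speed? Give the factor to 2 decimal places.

Factor ≈ 2.63

Braking distance d = v²/(2a), so with a fixed, d ∝ v².
Factor = (86/53)² = 1.6226² = 2.6328.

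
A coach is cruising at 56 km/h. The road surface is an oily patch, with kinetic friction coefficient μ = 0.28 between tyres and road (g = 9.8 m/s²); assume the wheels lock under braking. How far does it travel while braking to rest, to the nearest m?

Braking distance ≈ 44 m

56 km/h ÷ 3.6 = 15.5556 m/s.
a = μg = 0.28 × 9.8 = 2.744 m/s².
Braking distance = v²/(2a) = 15.5556² / (2 × 2.744) = 241.977 / 5.488 = 44.092 m.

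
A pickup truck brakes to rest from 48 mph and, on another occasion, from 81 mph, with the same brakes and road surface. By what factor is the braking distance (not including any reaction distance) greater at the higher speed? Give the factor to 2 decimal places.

Factor ≈ 2.85

Braking distance d = v²/(2a), so with a fixed, d ∝ v².
Factor = (81/48)² = 1.6875² = 2.8477.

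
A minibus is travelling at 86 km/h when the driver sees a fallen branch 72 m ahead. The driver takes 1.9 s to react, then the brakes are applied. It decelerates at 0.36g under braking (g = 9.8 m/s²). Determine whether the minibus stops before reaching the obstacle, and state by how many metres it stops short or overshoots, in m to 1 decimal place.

No — it overshoots by 54.3 m

86 km/h ÷ 3.6 = 23.8889 m/s.
a = 0.36 × 9.8 = 3.528 m/s².
Reaction distance = 23.8889 × 1.9 = 45.389 m.
Braking distance = v²/(2a) = 570.680 / 7.056 = 80.879 m.
Total stopping distance = 45.389 + 80.879 = 126.268 m, vs 72 m available — it cannot stop in time and overshoots by 126.268 − 72 = 54.268 m.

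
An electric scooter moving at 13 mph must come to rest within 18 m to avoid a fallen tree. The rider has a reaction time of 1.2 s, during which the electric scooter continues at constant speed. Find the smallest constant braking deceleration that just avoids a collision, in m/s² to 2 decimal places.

13 mph × 0.44704 = 5.8115 m/s.
Distance covered during reaction = 5.8115 × 1.2 = 6.974 m.
Distance available for braking: 18 − 6.974 = 11.026 m.
v² = 2a·d ⇒ a = v²/(2d) = 5.8115² / (2 × 11.026) = 33.774 / 22.052 = 1.5316 m/s².

Required deceleration ≈ 1.53 m/s²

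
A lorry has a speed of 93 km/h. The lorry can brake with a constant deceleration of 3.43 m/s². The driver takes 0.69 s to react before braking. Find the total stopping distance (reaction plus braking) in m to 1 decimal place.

93 km/h ÷ 3.6 = 25.8333 m/s.
Reaction distance = v·t_r = 25.8333 × 0.69 = 17.825 m.
Braking distance = v²/(2a) = 25.8333² / (2 × 3.430) = 667.359 / 6.860 = 97.283 m.
Total = 17.825 + 97.283 = 115.108 m.

Total stopping distance ≈ 115.1 m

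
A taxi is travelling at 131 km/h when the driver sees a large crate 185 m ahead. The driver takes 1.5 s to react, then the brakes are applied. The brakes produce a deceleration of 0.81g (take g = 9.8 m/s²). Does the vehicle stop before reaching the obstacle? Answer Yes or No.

131 km/h ÷ 3.6 = 36.3889 m/s.
a = 0.81 × 9.8 = 7.938 m/s².
Reaction distance = 36.3889 × 1.5 = 54.583 m.
Braking distance = v²/(2a) = 1324.152 / 15.876 = 83.406 m.
Total stopping distance = 54.583 + 83.406 = 137.989 m, vs 185 m available — it stops with 185 − 137.989 = 47.011 m to spare.

Yes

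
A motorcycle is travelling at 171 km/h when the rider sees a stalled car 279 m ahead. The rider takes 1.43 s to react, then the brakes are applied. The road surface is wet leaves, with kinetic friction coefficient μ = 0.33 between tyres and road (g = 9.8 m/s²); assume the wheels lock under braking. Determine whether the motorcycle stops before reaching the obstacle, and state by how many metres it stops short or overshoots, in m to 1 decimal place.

171 km/h ÷ 3.6 = 47.5000 m/s.
a = μg = 0.33 × 9.8 = 3.234 m/s².
Reaction distance = 47.5000 × 1.43 = 67.925 m.
Braking distance = v²/(2a) = 2256.250 / 6.468 = 348.833 m.
Total stopping distance = 67.925 + 348.833 = 416.758 m, vs 279 m available — it cannot stop in time and overshoots by 416.758 − 279 = 137.758 m.

No — it overshoots by 137.8 m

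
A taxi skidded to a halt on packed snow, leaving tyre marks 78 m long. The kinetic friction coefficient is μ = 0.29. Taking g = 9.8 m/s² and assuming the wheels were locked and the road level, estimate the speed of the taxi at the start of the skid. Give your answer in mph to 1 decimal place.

Initial speed ≈ 47.1 mph

Deceleration a = μg = 0.29 × 9.8 = 2.842 m/s².
v = √(2a·d) = √(2 × 2.842 × 78) = √443.352 = 21.0559 m/s.
= 21.0559 ÷ 0.44704 = 47.101 mph.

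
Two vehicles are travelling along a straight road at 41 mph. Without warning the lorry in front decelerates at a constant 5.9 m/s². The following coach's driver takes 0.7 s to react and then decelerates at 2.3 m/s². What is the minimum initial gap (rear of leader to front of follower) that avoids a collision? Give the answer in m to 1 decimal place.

41 mph × 0.44704 = 18.3286 m/s.
Leader travels v²/(2a_L) = 335.938 / 11.800 = 28.469 m before stopping.
Follower covers v·t_r = 18.3286 × 0.7 = 12.830 m while reacting, then v²/(2a_F) = 335.938 / 4.600 = 73.030 m while braking, for a total of 12.830 + 73.030 = 85.860 m.
Since a_F ≤ a_L and the follower starts braking later, the follower is never slower than the leader, so the closest approach is when both have stopped.
Minimum gap = 85.860 − 28.469 = 57.391 m.

Minimum gap ≈ 57.4 m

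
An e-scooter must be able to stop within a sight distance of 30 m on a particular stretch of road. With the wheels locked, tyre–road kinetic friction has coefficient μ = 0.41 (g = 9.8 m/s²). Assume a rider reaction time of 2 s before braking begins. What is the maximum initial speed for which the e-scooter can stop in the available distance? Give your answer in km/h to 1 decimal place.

Maximum speed ≈ 34.0 km/h

a = μg = 0.41 × 9.8 = 4.018 m/s².
Stopping distance: v·t_r + v²/(2a) = 30 with t_r = 2 s and a = 4.018 m/s².
So v² + 16.072 v − 241.08 = 0.
Positive root: v = −a·t_r + √((a·t_r)² + 2a·d) = −8.036 + √(64.577 + 241.08) = 9.4470 m/s.
9.4470 m/s × 3.6 = 34.009 km/h.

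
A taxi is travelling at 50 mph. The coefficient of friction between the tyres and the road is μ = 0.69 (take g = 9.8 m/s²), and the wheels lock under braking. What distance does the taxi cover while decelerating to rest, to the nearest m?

50 mph × 0.44704 = 22.3520 m/s.
a = μg = 0.69 × 9.8 = 6.762 m/s².
Braking distance = v²/(2a) = 22.3520² / (2 × 6.762) = 499.612 / 13.524 = 36.943 m.

Braking distance ≈ 37 m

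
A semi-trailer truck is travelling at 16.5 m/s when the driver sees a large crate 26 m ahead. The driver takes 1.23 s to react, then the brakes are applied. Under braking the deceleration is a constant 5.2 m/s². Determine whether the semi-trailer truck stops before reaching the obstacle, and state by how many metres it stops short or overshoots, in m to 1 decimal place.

No — it overshoots by 20.5 m

Reaction distance = 16.5000 × 1.23 = 20.295 m.
Braking distance = v²/(2a) = 272.250 / 10.400 = 26.178 m.
Total stopping distance = 20.295 + 26.178 = 46.473 m, vs 26 m available — it cannot stop in time and overshoots by 46.473 − 26 = 20.473 m.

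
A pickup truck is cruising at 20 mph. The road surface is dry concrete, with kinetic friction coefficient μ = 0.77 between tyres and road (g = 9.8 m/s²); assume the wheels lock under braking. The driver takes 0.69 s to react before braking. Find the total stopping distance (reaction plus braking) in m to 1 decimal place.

20 mph × 0.44704 = 8.9408 m/s.
a = μg = 0.77 × 9.8 = 7.546 m/s².
Reaction distance = v·t_r = 8.9408 × 0.69 = 6.169 m.
Braking distance = v²/(2a) = 8.9408² / (2 × 7.546) = 79.938 / 15.092 = 5.297 m.
Total = 6.169 + 5.297 = 11.466 m.

Total stopping distance ≈ 11.5 m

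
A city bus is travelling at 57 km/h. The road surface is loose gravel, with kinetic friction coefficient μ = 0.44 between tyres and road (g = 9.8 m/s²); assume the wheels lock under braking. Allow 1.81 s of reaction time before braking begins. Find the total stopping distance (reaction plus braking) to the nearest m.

57 km/h ÷ 3.6 = 15.8333 m/s.
a = μg = 0.44 × 9.8 = 4.312 m/s².
Reaction distance = v·t_r = 15.8333 × 1.81 = 28.658 m.
Braking distance = v²/(2a) = 15.8333² / (2 × 4.312) = 250.693 / 8.624 = 29.069 m.
Total = 28.658 + 29.069 = 57.727 m.

Total stopping distance ≈ 58 m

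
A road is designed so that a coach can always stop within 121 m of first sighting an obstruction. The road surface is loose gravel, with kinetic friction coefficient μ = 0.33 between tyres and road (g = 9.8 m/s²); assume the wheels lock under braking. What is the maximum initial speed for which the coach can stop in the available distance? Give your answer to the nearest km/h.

a = μg = 0.33 × 9.8 = 3.234 m/s².
v²/(2a) = d ⇒ v = √(2 × 3.234 × 121) = √782.63 = 27.9755 m/s.
27.9755 m/s × 3.6 = 100.712 km/h.

Maximum speed ≈ 101 km/h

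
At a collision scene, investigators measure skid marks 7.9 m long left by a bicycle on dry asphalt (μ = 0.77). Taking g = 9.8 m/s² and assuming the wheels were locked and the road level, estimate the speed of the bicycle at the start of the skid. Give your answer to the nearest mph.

Deceleration a = μg = 0.77 × 9.8 = 7.546 m/s².
v = √(2a·d) = √(2 × 7.546 × 7.9) = √119.227 = 10.9191 m/s.
= 10.9191 ÷ 0.44704 = 24.425 mph.

Initial speed ≈ 24 mph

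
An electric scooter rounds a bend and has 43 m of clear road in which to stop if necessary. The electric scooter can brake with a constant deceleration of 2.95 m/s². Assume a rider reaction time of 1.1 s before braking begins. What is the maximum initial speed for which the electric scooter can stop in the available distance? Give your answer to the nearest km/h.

Maximum speed ≈ 47 km/h

Stopping distance: v·t_r + v²/(2a) = 43 with t_r = 1.1 s and a = 2.950 m/s².
So v² + 6.490 v − 253.70 = 0.
Positive root: v = −a·t_r + √((a·t_r)² + 2a·d) = −3.245 + √(10.530 + 253.70) = 13.0102 m/s.
13.0102 m/s × 3.6 = 46.837 km/h.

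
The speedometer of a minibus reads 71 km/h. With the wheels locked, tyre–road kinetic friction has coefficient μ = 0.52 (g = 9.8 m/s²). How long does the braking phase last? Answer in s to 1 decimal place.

71 km/h ÷ 3.6 = 19.7222 m/s.
a = μg = 0.52 × 9.8 = 5.096 m/s².
Braking time = v/a = 19.7222 / 5.096 = 3.870 s.

Braking time ≈ 3.9 s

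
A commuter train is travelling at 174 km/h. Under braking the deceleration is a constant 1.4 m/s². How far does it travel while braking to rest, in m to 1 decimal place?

174 km/h ÷ 3.6 = 48.3333 m/s.
Braking distance = v²/(2a) = 48.3333² / (2 × 1.400) = 2336.108 / 2.800 = 834.324 m.

Braking distance ≈ 834.3 m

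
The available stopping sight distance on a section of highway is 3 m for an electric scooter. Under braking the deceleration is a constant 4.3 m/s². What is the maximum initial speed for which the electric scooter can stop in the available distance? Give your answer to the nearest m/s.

v²/(2a) = d ⇒ v = √(2 × 4.300 × 3) = √25.80 = 5.0794 m/s.

Maximum speed ≈ 5 m/s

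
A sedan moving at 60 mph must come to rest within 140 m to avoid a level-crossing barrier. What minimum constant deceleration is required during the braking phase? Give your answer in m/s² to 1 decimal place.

60 mph × 0.44704 = 26.8224 m/s.
v² = 2a·d ⇒ a = v²/(2d) = 26.8224² / (2 × 140.000) = 719.441 / 280.000 = 2.5694 m/s².

Required deceleration ≈ 2.6 m/s²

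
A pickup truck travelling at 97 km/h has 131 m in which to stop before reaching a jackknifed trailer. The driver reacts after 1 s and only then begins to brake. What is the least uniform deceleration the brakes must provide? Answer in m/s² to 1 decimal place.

97 km/h ÷ 3.6 = 26.9444 m/s.
Distance covered during reaction = 26.9444 × 1 = 26.944 m.
Distance available for braking: 131 − 26.944 = 104.056 m.
v² = 2a·d ⇒ a = v²/(2d) = 26.9444² / (2 × 104.056) = 726.001 / 208.112 = 3.4885 m/s².

Required deceleration ≈ 3.5 m/s²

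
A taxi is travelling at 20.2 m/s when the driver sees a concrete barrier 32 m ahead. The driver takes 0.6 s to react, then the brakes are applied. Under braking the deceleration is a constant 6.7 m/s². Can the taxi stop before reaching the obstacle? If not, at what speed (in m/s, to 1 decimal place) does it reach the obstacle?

No — it strikes the obstacle at 11.9 m/s

Reaction distance = 20.2000 × 0.6 = 12.120 m.
Braking distance needed to stop: v²/(2a) = 408.040 / 13.400 = 30.451 m, so total needed = 12.120 + 30.451 = 42.571 m > 32 m — it cannot stop.
Distance remaining when braking begins: 32 − 12.120 = 19.880 m.
v² = v₀² − 2a·d = 408.040 − 2 × 6.700 × 19.880 = 141.648 m²/s².
v = √141.648 = 11.902 m/s.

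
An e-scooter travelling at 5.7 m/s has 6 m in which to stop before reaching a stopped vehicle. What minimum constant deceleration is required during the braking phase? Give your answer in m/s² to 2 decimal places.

v² = 2a·d ⇒ a = v²/(2d) = 5.7000² / (2 × 6.000) = 32.490 / 12.000 = 2.7075 m/s².

Required deceleration ≈ 2.71 m/s²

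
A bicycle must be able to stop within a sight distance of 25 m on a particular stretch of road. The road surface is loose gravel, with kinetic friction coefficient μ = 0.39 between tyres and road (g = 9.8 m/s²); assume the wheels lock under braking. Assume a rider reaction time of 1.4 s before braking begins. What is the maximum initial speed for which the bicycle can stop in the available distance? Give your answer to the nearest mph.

Maximum speed ≈ 21 mph

a = μg = 0.39 × 9.8 = 3.822 m/s².
Stopping distance: v·t_r + v²/(2a) = 25 with t_r = 1.4 s and a = 3.822 m/s².
So v² + 10.702 v − 191.10 = 0.
Positive root: v = −a·t_r + √((a·t_r)² + 2a·d) = −5.351 + √(28.633 + 191.10) = 9.4724 m/s.
9.4724 m/s ÷ 0.44704 = 21.189 mph.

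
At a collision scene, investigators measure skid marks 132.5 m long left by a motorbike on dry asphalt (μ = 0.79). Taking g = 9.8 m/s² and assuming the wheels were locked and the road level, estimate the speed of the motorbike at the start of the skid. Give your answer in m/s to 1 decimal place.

Initial speed ≈ 45.3 m/s

Deceleration a = μg = 0.79 × 9.8 = 7.742 m/s².
v = √(2a·d) = √(2 × 7.742 × 132.5) = √2051.630 = 45.2949 m/s.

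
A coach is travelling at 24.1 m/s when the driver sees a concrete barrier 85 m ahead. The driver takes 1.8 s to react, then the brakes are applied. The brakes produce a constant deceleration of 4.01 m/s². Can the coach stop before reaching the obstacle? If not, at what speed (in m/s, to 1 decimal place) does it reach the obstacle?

No — it strikes the obstacle at 15.7 m/s

Reaction distance = 24.1000 × 1.8 = 43.380 m.
Braking distance needed to stop: v²/(2a) = 580.810 / 8.020 = 72.420 m, so total needed = 43.380 + 72.420 = 115.800 m > 85 m — it cannot stop.
Distance remaining when braking begins: 85 − 43.380 = 41.620 m.
v² = v₀² − 2a·d = 580.810 − 2 × 4.010 × 41.620 = 247.018 m²/s².
v = √247.018 = 15.717 m/s.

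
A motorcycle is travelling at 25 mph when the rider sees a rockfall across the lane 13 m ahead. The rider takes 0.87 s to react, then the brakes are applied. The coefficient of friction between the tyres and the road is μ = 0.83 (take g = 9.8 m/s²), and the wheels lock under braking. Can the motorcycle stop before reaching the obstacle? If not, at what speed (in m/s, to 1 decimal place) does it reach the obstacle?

No — it strikes the obstacle at 8.5 m/s

25 mph × 0.44704 = 11.1760 m/s.
a = μg = 0.83 × 9.8 = 8.134 m/s².
Reaction distance = 11.1760 × 0.87 = 9.723 m.
Braking distance needed to stop: v²/(2a) = 124.903 / 16.268 = 7.678 m, so total needed = 9.723 + 7.678 = 17.401 m > 13 m — it cannot stop.
Distance remaining when braking begins: 13 − 9.723 = 3.277 m.
v² = v₀² − 2a·d = 124.903 − 2 × 8.134 × 3.277 = 71.593 m²/s².
v = √71.593 = 8.461 m/s.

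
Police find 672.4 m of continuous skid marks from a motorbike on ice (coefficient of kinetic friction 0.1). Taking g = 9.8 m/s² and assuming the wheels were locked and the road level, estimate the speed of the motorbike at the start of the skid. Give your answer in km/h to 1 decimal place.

Deceleration a = μg = 0.1 × 9.8 = 0.980 m/s².
v = √(2a·d) = √(2 × 0.980 × 672.4) = √1317.904 = 36.3029 m/s.
= 36.3029 × 3.6 = 130.690 km/h.

Initial speed ≈ 130.7 km/h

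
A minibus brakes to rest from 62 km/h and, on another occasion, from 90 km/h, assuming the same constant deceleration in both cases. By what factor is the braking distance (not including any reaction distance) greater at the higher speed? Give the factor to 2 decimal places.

Braking distance d = v²/(2a), so with a fixed, d ∝ v².
Factor = (90/62)² = 1.4516² = 2.1071.

Factor ≈ 2.11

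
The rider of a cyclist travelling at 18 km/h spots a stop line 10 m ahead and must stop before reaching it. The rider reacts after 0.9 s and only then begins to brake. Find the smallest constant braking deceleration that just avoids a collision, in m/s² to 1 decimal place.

18 km/h ÷ 3.6 = 5.0000 m/s.
Distance covered during reaction = 5.0000 × 0.9 = 4.500 m.
Distance available for braking: 10 − 4.500 = 5.500 m.
v² = 2a·d ⇒ a = v²/(2d) = 5.0000² / (2 × 5.500) = 25.000 / 11.000 = 2.2727 m/s².

Required deceleration ≈ 2.3 m/s²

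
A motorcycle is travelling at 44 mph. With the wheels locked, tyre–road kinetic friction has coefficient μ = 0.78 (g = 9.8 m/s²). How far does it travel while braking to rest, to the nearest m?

Braking distance ≈ 25 m

44 mph × 0.44704 = 19.6698 m/s.
a = μg = 0.78 × 9.8 = 7.644 m/s².
Braking distance = v²/(2a) = 19.6698² / (2 × 7.644) = 386.901 / 15.288 = 25.307 m.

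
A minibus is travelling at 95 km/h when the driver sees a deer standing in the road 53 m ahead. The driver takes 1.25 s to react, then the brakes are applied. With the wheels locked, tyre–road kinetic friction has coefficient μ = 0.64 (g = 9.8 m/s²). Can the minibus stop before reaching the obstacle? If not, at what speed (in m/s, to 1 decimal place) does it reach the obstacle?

No — it strikes the obstacle at 21.1 m/s

95 km/h ÷ 3.6 = 26.3889 m/s.
a = μg = 0.64 × 9.8 = 6.272 m/s².
Reaction distance = 26.3889 × 1.25 = 32.986 m.
Braking distance needed to stop: v²/(2a) = 696.374 / 12.544 = 55.515 m, so total needed = 32.986 + 55.515 = 88.501 m > 53 m — it cannot stop.
Distance remaining when braking begins: 53 − 32.986 = 20.014 m.
v² = v₀² − 2a·d = 696.374 − 2 × 6.272 × 20.014 = 445.318 m²/s².
v = √445.318 = 21.103 m/s.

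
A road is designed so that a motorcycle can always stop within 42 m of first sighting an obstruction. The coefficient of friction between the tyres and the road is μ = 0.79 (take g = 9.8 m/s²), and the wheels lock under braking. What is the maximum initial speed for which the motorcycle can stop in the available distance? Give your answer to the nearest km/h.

a = μg = 0.79 × 9.8 = 7.742 m/s².
v²/(2a) = d ⇒ v = √(2 × 7.742 × 42) = √650.33 = 25.5016 m/s.
25.5016 m/s × 3.6 = 91.806 km/h.

Maximum speed ≈ 92 km/h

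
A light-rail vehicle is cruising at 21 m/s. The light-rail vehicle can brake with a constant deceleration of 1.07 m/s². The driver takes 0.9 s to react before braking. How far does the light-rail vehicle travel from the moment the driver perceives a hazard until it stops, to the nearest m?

Reaction distance = v·t_r = 21.0000 × 0.9 = 18.900 m.
Braking distance = v²/(2a) = 21.0000² / (2 × 1.070) = 441.000 / 2.140 = 206.075 m.
Total = 18.900 + 206.075 = 224.975 m.

Total stopping distance ≈ 225 m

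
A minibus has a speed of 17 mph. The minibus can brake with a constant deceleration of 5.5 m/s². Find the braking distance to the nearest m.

17 mph × 0.44704 = 7.5997 m/s.
Braking distance = v²/(2a) = 7.5997² / (2 × 5.500) = 57.755 / 11.000 = 5.250 m.

Braking distance ≈ 5 m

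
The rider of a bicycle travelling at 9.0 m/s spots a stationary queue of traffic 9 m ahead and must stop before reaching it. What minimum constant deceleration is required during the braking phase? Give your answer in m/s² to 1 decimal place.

v² = 2a·d ⇒ a = v²/(2d) = 9.0000² / (2 × 9.000) = 81.000 / 18.000 = 4.5000 m/s².

Required deceleration ≈ 4.5 m/s²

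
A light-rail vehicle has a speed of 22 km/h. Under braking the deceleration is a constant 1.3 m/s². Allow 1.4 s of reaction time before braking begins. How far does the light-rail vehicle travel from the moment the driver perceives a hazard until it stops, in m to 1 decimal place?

22 km/h ÷ 3.6 = 6.1111 m/s.
Reaction distance = v·t_r = 6.1111 × 1.4 = 8.556 m.
Braking distance = v²/(2a) = 6.1111² / (2 × 1.300) = 37.346 / 2.600 = 14.364 m.
Total = 8.556 + 14.364 = 22.920 m.

Total stopping distance ≈ 22.9 m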